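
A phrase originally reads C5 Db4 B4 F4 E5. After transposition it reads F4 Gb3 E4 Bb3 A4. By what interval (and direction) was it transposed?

down a perfect fifth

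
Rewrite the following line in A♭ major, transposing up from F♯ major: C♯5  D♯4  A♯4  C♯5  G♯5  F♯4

Eb5 F4 C5 Eb5 Bb5 Ab4

From F♯ up to A♭ is a diminished third; apply that to each pitch.
C#5 gives Eb5
D#4 gives F4
A#4 gives C5
C#5 gives Eb5
G#5 gives Bb5
F#4 gives Ab4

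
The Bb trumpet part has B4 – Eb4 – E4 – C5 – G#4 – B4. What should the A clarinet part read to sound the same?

C5 Fb4 F4 Db5 A4 C5

First find concert pitch: the Bb trumpet sounds a major second below written, so B4 Eb4 E4 C5 G#4 B4 sounds A4 Db4 D4 Bb4 F#4 A4.
Then write for A clarinet: it sounds a minor third below written, so the part must be a minor third above concert.
A4 → C5
Db4 → Fb4
D4 → F4
Bb4 → Db5
F#4 → A4
A4 → C5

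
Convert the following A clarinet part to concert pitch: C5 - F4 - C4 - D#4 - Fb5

A4 D4 A3 B#3 Db5

The A clarinet sounds a minor third below written, so transpose each written note down a minor third.
C5 gives A4
F4 gives D4
C4 gives A3
D#4 gives B#3
Fb5 gives Db5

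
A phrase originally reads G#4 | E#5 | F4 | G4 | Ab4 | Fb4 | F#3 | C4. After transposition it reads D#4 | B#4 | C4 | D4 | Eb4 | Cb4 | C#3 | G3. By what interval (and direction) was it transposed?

down a perfect fourth

Take the first pair: G#4 → D#4. G to D spans 4 letter names, so the interval is some kind of fourth.
D#4 to G#4 is 5 semitones, which makes it a perfect fourth; the second version is lower, so the direction is down.
Checking another pair — C4 → G3 — gives the same interval.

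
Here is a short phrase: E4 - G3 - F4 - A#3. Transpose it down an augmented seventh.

Fb3 Abb2 Gbb3 Bb2

E4 down an augmented seventh is Fb3.
An augmented seventh down from G3 gives Abb2.
F4 down an augmented seventh is Gbb3.
A#3 down an augmented seventh is Bb2.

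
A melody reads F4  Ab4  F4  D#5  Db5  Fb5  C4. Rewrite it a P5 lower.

Bb3 Db4 Bb3 G#4 Gb4 Bbb4 F3

A perfect fifth down from F4 gives Bb3.
A perfect fifth down from Ab4 gives Db4.
A perfect fifth down from F4 gives Bb3.
D#5 down a perfect fifth is G#4.
Db5 down a perfect fifth is Gb4.
Fb5 down a perfect fifth is Bbb4.
C4: a fifth down reaches F, and 7 semitones makes it F3.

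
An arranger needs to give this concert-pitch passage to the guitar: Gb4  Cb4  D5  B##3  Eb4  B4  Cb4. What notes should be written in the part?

Gb5 Cb5 D6 B##4 Eb5 B5 Cb5

Written C4 sounds as C3 on the guitar, so concert pitches are written a perfect octave up.
Gb4 -> Gb5
Cb4 -> Cb5
D5 -> D6
B##3 -> B##4
Eb4 -> Eb5
B4 -> B5
Cb4 -> Cb5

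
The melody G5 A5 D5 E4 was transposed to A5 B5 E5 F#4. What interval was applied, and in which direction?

From G5 to A5 is 2 letter names — a second of some quality.
G5 to A5 is 2 semitones, which makes it a major second; the second version is higher, so the direction is up.
Checking another pair — E4 → F#4 — gives the same interval.

up a major second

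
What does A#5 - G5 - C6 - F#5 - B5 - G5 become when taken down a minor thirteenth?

C##4 B3 E4 A#3 D#4 B3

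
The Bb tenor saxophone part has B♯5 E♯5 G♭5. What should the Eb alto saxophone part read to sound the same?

F##5 B#4 Db5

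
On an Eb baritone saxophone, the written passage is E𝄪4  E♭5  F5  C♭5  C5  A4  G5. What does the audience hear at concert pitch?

G##2 Gb3 Ab3 Ebb3 Eb3 C3 Bb3

The Eb baritone saxophone sounds a major thirteenth below written, so transpose each written note down a major thirteenth.
E##4 becomes G##2
Eb5 becomes Gb3
F5 becomes Ab3
Cb5 becomes Ebb3
C5 becomes Eb3
A4 becomes C3
G5 becomes Bb3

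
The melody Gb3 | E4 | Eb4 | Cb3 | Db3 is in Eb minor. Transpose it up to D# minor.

F#4 D##5 D#5 B3 C#4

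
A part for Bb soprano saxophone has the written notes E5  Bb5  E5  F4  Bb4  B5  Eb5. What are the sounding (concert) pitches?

D5 Ab5 D5 Eb4 Ab4 A5 Db5

The Bb soprano saxophone sounds a major second below written, so transpose each written note down a major second.
E5 -> D5
Bb5 -> Ab5
E5 -> D5
F4 -> Eb4
Bb4 -> Ab4
B5 -> A5
Eb5 -> Db5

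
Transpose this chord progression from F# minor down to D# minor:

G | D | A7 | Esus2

F# minor down to D# minor is a minor third; each chord root moves by that interval while the quality stays the same.
G: root G down a minor third → E, giving E.
D: root D down a minor third → B, giving B.
A7: root A down a minor third → F#, giving F#7.
Esus2: root E down a minor third → C#, giving C#sus2.

E B F#7 C#sus2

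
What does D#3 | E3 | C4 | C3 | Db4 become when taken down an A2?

C3 Db3 Bbb3 Bbb2 Cbb4

D#3 gives C3
E3 gives Db3
C4 gives Bbb3
C3 gives Bbb2
Db4 gives Cbb4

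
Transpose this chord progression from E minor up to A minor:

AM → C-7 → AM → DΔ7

E minor up to A minor is a perfect fourth; each chord root moves by that interval while the quality stays the same.
AM: root A up a perfect fourth → D, giving DM.
C-7: root C up a perfect fourth → F, giving F-7.
AM: root A up a perfect fourth → D, giving DM.
DΔ7: root D up a perfect fourth → G, giving GΔ7.

DM F-7 DM GΔ7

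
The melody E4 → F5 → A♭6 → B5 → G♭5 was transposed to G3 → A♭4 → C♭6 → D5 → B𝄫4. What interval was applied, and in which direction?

From E4 to G3 is 6 letter names — a sixth of some quality.
G3 to E4 is 9 semitones, which makes it a major sixth; the second version is lower, so the direction is down.
Checking another pair — Gb5 → Bbb4 — gives the same interval.

down a major sixth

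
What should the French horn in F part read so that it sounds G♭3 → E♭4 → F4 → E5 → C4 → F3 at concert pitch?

The French horn in F sounds a perfect fifth below written, so the written part must be a perfect fifth above concert — transpose each note up.
Gb3 becomes Db4
Eb4 becomes Bb4
F4 becomes C5
E5 becomes B5
C4 becomes G4
F3 becomes C4

Db4 Bb4 C5 B5 G4 C4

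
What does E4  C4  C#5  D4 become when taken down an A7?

Fb3 Dbb3 Db4 Ebb3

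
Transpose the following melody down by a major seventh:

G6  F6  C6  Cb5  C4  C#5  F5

Ab5 Gb5 Db5 Dbb4 Db3 D4 Gb4

G6 to Ab5
F6 to Gb5
C6 to Db5
Cb5 to Dbb4
C4 to Db3
C#5 to D4
F5 to Gb4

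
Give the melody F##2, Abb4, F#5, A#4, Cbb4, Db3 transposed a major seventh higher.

E##3 Gb5 E#6 G##5 Bbb4 C4

A major seventh up from F##2 gives E##3.
A major seventh up from Abb4 gives Gb5.
F#5: a seventh up reaches E, and 11 semitones makes it E#6.
A#4 up a major seventh is G##5.
Cbb4 up a major seventh is Bbb4.
Db3: a seventh up reaches C, and 11 semitones makes it C4.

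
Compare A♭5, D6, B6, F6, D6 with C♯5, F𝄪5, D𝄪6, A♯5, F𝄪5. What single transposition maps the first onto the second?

down a diminished sixth

From Ab5 to C#5 is 6 letter names — a sixth of some quality.
C#5 to Ab5 is 7 semitones, which makes it a diminished sixth; the second version is lower, so the direction is down.
Checking another pair — D6 → F##5 — gives the same interval.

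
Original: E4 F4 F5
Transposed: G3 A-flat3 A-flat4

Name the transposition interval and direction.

down a major sixth

Take the first pair: E4 → G3. E to G spans 6 letter names, so the interval is some kind of sixth.
G3 to E4 is 9 semitones, which makes it a major sixth; the second version is lower, so the direction is down.
Checking another pair — F5 → Ab4 — gives the same interval.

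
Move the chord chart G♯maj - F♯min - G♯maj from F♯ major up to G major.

Amaj Gmin Amaj

F♯ major up to G major is a minor second; each chord root moves by that interval while the quality stays the same.
G♯maj: root G♯ up a minor second → A, giving Amaj.
F♯min: root F♯ up a minor second → G, giving Gmin.
G♯maj: root G♯ up a minor second → A, giving Amaj.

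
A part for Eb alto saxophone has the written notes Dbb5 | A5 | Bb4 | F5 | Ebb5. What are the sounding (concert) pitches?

The Eb alto saxophone sounds a major sixth below written, so transpose each written note down a major sixth.
Dbb5 to Fbb4
A5 to C5
Bb4 to Db4
F5 to Ab4
Ebb5 to Gbb4

Fbb4 C5 Db4 Ab4 Gbb4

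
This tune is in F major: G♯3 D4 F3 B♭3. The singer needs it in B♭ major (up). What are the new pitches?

C#4 G4 Bb3 Eb4

From F up to B♭ is a perfect fourth; apply that to each pitch.
G#3 gives C#4
D4 gives G4
F3 gives Bb3
Bb3 gives Eb4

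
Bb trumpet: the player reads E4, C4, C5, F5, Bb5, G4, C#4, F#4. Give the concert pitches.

D4 Bb3 Bb4 Eb5 Ab5 F4 B3 E4

Written C4 on the Bb trumpet sounds as Bb3, a major second lower; apply that shift to every note.
E4 to D4
C4 to Bb3
C5 to Bb4
F5 to Eb5
Bb5 to Ab5
G4 to F4
C#4 to B3
F#4 to E4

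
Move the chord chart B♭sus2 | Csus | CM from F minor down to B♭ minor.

Ebsus2 Fsus FM

F minor down to B♭ minor is a perfect fifth; each chord root moves by that interval while the quality stays the same.
B♭sus2: root B♭ down a perfect fifth → Eb, giving Ebsus2.
Csus: root C down a perfect fifth → F, giving Fsus.
CM: root C down a perfect fifth → F, giving FM.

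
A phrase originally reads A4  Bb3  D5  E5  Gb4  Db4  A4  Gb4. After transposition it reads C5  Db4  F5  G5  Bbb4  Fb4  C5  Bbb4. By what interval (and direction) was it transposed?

From A4 to C5 is 3 letter names — a third of some quality.
A4 to C5 is 3 semitones, which makes it a minor third; the second version is higher, so the direction is up.
Checking another pair — Gb4 → Bbb4 — gives the same interval.

up a minor third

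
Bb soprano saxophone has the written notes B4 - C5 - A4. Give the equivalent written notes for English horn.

E5 F5 D5

First find concert pitch: the Bb soprano saxophone sounds a major second below written, so B4 C5 A4 sounds A4 Bb4 G4.
Then write for English horn: it sounds a perfect fifth below written, so the part must be a perfect fifth above concert.
A4 → E5
Bb4 → F5
G4 → D5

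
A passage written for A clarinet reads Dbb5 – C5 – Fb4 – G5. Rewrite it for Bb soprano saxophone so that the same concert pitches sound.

Cb5 B4 Eb4 F#5

First find concert pitch: the A clarinet sounds a minor third below written, so Dbb5 C5 Fb4 G5 sounds Bbb4 A4 Db4 E5.
Then write for Bb soprano saxophone: it sounds a major second below written, so the part must be a major second above concert.
Bbb4 → Cb5
A4 → B4
Db4 → Eb4
E5 → F#5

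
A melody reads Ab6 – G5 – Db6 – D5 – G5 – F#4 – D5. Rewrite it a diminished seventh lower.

B5 A#4 E5 E#4 A#4 G##3 E#4

Ab6 to B5
G5 to A#4
Db6 to E5
D5 to E#4
G5 to A#4
F#4 to G##3
D5 to E#4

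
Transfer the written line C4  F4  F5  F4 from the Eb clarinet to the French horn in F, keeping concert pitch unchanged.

Bb4 Eb5 Eb6 Eb5

First find concert pitch: the Eb clarinet sounds a minor third above written, so C4 F4 F5 F4 sounds Eb4 Ab4 Ab5 Ab4.
Then write for French horn in F: it sounds a perfect fifth below written, so the part must be a perfect fifth above concert.
Eb4 → Bb4
Ab4 → Eb5
Ab5 → Eb6
Ab4 → Eb5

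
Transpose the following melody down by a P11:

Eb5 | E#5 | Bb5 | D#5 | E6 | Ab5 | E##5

Eb5 down a perfect eleventh is Bb3.
E#5 down a perfect eleventh is B#3.
Bb5 down a perfect eleventh is F4.
D#5 down a perfect eleventh is A#3.
E6 down a perfect eleventh is B4.
A perfect eleventh down from Ab5 gives Eb4.
E##5 down a perfect eleventh is B##3.

Bb3 B#3 F4 A#3 B4 Eb4 B##3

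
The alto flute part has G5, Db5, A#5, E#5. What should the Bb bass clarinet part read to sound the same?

First find concert pitch: the alto flute sounds a perfect fourth below written, so G5 Db5 A#5 E#5 sounds D5 Ab4 E#5 B#4.
Then write for Bb bass clarinet: it sounds a major ninth below written, so the part must be a major ninth above concert.
D5 → E6
Ab4 → Bb5
E#5 → F##6
B#4 → C##6

E6 Bb5 F##6 C##6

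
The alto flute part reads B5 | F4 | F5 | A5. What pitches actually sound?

The alto flute sounds a perfect fourth below written, so transpose each written note down a perfect fourth.
B5 becomes F#5
F4 becomes C4
F5 becomes C5
A5 becomes E5

F#5 C4 C5 E5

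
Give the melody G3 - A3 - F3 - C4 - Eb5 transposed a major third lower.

Eb3 F3 Db3 Ab3 Cb5

G3: a third down reaches E, and 4 semitones makes it Eb3.
A major third down from A3 gives F3.
F3: a third down reaches D, and 4 semitones makes it Db3.
A major third down from C4 gives Ab3.
Eb5: a third down reaches C, and 4 semitones makes it Cb5.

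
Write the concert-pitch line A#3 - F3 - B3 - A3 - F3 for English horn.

E#4 C4 F#4 E4 C4

Written C4 sounds as F3 on the English horn, so concert pitches are written a perfect fifth up.
A#3 -> E#4
F3 -> C4
B3 -> F#4
A3 -> E4
F3 -> C4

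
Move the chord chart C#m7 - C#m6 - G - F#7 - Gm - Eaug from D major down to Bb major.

Am7 Am6 Eb D7 Ebm Caug

D major down to Bb major is a major third; each chord root moves by that interval while the quality stays the same.
C#m7: root C# down a major third → A, giving Am7.
C#m6: root C# down a major third → A, giving Am6.
G: root G down a major third → Eb, giving Eb.
F#7: root F# down a major third → D, giving D7.
Gm: root G down a major third → Eb, giving Ebm.
Eaug: root E down a major third → C, giving Caug.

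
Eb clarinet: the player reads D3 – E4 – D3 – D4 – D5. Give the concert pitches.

Written C4 on the Eb clarinet sounds as Eb4, a minor third higher; apply that shift to every note.
D3 -> F3
E4 -> G4
D3 -> F3
D4 -> F4
D5 -> F5

F3 G4 F3 F4 F5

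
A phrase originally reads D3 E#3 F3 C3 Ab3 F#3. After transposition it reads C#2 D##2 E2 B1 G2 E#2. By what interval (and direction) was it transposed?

Take the first pair: D3 → C#2. D to C spans 9 letter names, so the interval is some kind of ninth.
C#2 to D3 is 13 semitones, which makes it a minor ninth; the second version is lower, so the direction is down.
Checking another pair — F#3 → E#2 — gives the same interval.

down a minor ninth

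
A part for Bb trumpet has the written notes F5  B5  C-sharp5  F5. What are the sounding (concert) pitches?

Written C4 on the Bb trumpet sounds as Bb3, a major second lower; apply that shift to every note.
F5 → Eb5
B5 → A5
C#5 → B4
F5 → Eb5

Eb5 A5 B4 Eb5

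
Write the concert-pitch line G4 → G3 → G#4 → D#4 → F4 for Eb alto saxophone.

E5 E4 E#5 B#4 D5

The Eb alto saxophone sounds a major sixth below written, so the written part must be a major sixth above concert — transpose each note up.
G4 gives E5
G3 gives E4
G#4 gives E#5
D#4 gives B#4
F4 gives D5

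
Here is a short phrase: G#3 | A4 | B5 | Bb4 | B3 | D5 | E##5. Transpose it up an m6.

E4 F5 G6 Gb5 G4 Bb5 C##6

G#3 becomes E4
A4 becomes F5
B5 becomes G6
Bb4 becomes Gb5
B3 becomes G4
D5 becomes Bb5
E##5 becomes C##6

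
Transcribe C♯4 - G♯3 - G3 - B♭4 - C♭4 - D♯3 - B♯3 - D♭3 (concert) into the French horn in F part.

G#4 D#4 D4 F5 Gb4 A#3 F##4 Ab3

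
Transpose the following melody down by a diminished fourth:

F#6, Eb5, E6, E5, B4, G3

F#6 -> C##6
Eb5 -> B4
E6 -> B#5
E5 -> B#4
B4 -> F##4
G3 -> D#3

C##6 B4 B#5 B#4 F##4 D#3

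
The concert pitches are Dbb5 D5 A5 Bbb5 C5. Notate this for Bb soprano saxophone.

Ebb5 E5 B5 Cb6 D5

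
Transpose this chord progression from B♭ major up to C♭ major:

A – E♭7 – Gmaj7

Bb Fb7 Abmaj7

B♭ major up to C♭ major is a minor second; each chord root moves by that interval while the quality stays the same.
A: root A up a minor second → Bb, giving Bb.
E♭7: root E♭ up a minor second → Fb, giving Fb7.
Gmaj7: root G up a minor second → Ab, giving Abmaj7.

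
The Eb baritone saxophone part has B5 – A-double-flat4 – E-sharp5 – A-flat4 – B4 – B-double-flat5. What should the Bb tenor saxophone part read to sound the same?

E5 Dbb4 A#4 Db4 E4 Ebb5

First find concert pitch: the Eb baritone saxophone sounds a major thirteenth below written, so B5 A-double-flat4 E-sharp5 A-flat4 B4 B-double-flat5 sounds D4 Cbb3 G#3 Cb3 D3 Dbb4.
Then write for Bb tenor saxophone: it sounds a major ninth below written, so the part must be a major ninth above concert.
D4 → E5
Cbb3 → Dbb4
G#3 → A#4
Cb3 → Db4
D3 → E4
Dbb4 → Ebb5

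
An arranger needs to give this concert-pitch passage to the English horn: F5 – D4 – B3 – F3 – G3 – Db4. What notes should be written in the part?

C6 A4 F#4 C4 D4 Ab4

The English horn sounds a perfect fifth below written, so the written part must be a perfect fifth above concert — transpose each note up.
F5 gives C6
D4 gives A4
B3 gives F#4
F3 gives C4
G3 gives D4
Db4 gives Ab4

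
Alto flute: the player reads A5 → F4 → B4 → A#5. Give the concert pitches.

E5 C4 F#4 E#5

Written C4 on the alto flute sounds as G3, a perfect fourth lower; apply that shift to every note.
A5 to E5
F4 to C4
B4 to F#4
A#5 to E#5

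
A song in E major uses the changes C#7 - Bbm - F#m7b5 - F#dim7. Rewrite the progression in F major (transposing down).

E major down to F major is a major seventh; each chord root moves by that interval while the quality stays the same.
C#7: root C# down a major seventh → D, giving D7.
Bbm: root Bb down a major seventh → Cb, giving Cbm.
F#m7b5: root F# down a major seventh → G, giving Gm7b5.
F#dim7: root F# down a major seventh → G, giving Gdim7.

D7 Cbm Gm7b5 Gdim7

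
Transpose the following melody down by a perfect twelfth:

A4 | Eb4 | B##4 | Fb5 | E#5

A4 to D3
Eb4 to Ab2
B##4 to E##3
Fb5 to Bbb3
E#5 to A#3

D3 Ab2 E##3 Bbb3 A#3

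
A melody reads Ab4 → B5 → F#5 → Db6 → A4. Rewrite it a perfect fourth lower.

Eb4 F#5 C#5 Ab5 E4

A perfect fourth down from Ab4 gives Eb4.
A perfect fourth down from B5 gives F#5.
F#5: a fourth down reaches C, and 5 semitones makes it C#5.
A perfect fourth down from Db6 gives Ab5.
A4: a fourth down reaches E, and 5 semitones makes it E4.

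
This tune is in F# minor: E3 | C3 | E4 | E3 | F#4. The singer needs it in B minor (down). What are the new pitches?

A2 F2 A3 A2 B3

F# minor to B minor down is a perfect fifth, so every note moves down by that interval.
E3 → A2
C3 → F2
E4 → A3
E3 → A2
F#4 → B3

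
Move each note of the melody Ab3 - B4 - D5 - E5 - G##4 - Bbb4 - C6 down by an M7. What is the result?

Ab3 down a major seventh is Bbb2.
B4: a seventh down reaches C, and 11 semitones makes it C4.
A major seventh down from D5 gives Eb4.
E5 down a major seventh is F4.
A major seventh down from G##4 gives A#3.
Bbb4 down a major seventh is Cbb4.
C6: a seventh down reaches D, and 11 semitones makes it Db5.

Bbb2 C4 Eb4 F4 A#3 Cbb4 Db5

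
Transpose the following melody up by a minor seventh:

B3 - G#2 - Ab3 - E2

A4 F#3 Gb4 D3

B3 -> A4
G#2 -> F#3
Ab3 -> Gb4
E2 -> D3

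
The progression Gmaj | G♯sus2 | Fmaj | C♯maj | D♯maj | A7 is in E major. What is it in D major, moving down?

Fmaj F#sus2 Ebmaj Bmaj C#maj G7

E major down to D major is a major second; each chord root moves by that interval while the quality stays the same.
Gmaj: root G down a major second → F, giving Fmaj.
G♯sus2: root G♯ down a major second → F#, giving F#sus2.
Fmaj: root F down a major second → Eb, giving Ebmaj.
C♯maj: root C♯ down a major second → B, giving Bmaj.
D♯maj: root D♯ down a major second → C#, giving C#maj.
A7: root A down a major second → G, giving G7.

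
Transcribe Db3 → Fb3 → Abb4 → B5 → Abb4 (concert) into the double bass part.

The double bass sounds a perfect octave below written, so the written part must be a perfect octave above concert — transpose each note up.
Db3 becomes Db4
Fb3 becomes Fb4
Abb4 becomes Abb5
B5 becomes B6
Abb4 becomes Abb5

Db4 Fb4 Abb5 B6 Abb5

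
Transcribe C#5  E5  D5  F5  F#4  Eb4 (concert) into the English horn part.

G#5 B5 A5 C6 C#5 Bb4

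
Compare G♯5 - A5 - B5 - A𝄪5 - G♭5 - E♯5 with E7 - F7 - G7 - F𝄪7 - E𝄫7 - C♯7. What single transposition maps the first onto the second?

Take the first pair: G#5 → E7. G to E spans 13 letter names, so the interval is some kind of thirteenth.
G#5 to E7 is 20 semitones, which makes it a minor thirteenth; the second version is higher, so the direction is up.
Checking another pair — E#5 → C#7 — gives the same interval.

up a minor thirteenth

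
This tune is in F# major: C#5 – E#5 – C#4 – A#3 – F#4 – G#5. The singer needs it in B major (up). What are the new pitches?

F#5 A#5 F#4 D#4 B4 C#6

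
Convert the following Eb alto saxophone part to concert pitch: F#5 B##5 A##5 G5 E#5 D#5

Written C4 on the Eb alto saxophone sounds as Eb3, a major sixth lower; apply that shift to every note.
F#5 -> A4
B##5 -> D##5
A##5 -> C##5
G5 -> Bb4
E#5 -> G#4
D#5 -> F#4

A4 D##5 C##5 Bb4 G#4 F#4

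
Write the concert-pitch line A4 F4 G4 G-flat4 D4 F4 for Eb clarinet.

F#4 D4 E4 Eb4 B3 D4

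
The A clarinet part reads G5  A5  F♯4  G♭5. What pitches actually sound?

E5 F#5 D#4 Eb5

Written C4 on the A clarinet sounds as A3, a minor third lower; apply that shift to every note.
G5 gives E5
A5 gives F#5
F#4 gives D#4
Gb5 gives Eb5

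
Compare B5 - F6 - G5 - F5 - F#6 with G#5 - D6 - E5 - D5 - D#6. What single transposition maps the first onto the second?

From B5 to G#5 is 3 letter names — a third of some quality.
G#5 to B5 is 3 semitones, which makes it a minor third; the second version is lower, so the direction is down.
Checking another pair — F#6 → D#6 — gives the same interval.

down a minor third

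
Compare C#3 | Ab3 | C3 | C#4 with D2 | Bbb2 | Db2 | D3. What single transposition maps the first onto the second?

Take the first pair: C#3 → D2. C to D spans 7 letter names, so the interval is some kind of seventh.
D2 to C#3 is 11 semitones, which makes it a major seventh; the second version is lower, so the direction is down.
Checking another pair — C#4 → D3 — gives the same interval.

down a major seventh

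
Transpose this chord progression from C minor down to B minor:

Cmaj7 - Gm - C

C minor down to B minor is a minor second; each chord root moves by that interval while the quality stays the same.
Cmaj7: root C down a minor second → B, giving Bmaj7.
Gm: root G down a minor second → F#, giving F#m.
C: root C down a minor second → B, giving B.

Bmaj7 F#m B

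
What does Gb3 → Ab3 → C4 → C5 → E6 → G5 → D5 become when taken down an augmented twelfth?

An augmented twelfth down from Gb3 gives Cbb2.
An augmented twelfth down from Ab3 gives Dbb2.
An augmented twelfth down from C4 gives Fb2.
C5: a twelfth down reaches F, and 20 semitones makes it Fb3.
E6 down an augmented twelfth is Ab4.
G5: a twelfth down reaches C, and 20 semitones makes it Cb4.
D5: a twelfth down reaches G, and 20 semitones makes it Gb3.

Cbb2 Dbb2 Fb2 Fb3 Ab4 Cb4 Gb3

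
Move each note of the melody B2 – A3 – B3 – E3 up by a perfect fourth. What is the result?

E3 D4 E4 A3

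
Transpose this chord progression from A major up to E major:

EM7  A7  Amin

BM7 E7 Emin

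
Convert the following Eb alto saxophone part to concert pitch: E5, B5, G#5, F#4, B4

G4 D5 B4 A3 D4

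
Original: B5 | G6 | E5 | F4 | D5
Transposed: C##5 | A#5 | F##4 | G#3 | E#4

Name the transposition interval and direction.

down a diminished seventh

Take the first pair: B5 → C##5. B to C spans 7 letter names, so the interval is some kind of seventh.
C##5 to B5 is 9 semitones, which makes it a diminished seventh; the second version is lower, so the direction is down.
Checking another pair — D5 → E#4 — gives the same interval.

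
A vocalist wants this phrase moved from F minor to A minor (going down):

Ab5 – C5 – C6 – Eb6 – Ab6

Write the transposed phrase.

C5 E4 E5 G5 C6

F minor to A minor down is a minor sixth, so every note moves down by that interval.
Ab5 -> C5
C5 -> E4
C6 -> E5
Eb6 -> G5
Ab6 -> C6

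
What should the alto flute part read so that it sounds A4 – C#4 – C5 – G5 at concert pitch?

The alto flute sounds a perfect fourth below written, so the written part must be a perfect fourth above concert — transpose each note up.
A4 → D5
C#4 → F#4
C5 → F5
G5 → C6

D5 F#4 F5 C6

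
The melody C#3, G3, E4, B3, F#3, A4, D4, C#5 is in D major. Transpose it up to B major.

From D up to B is a major sixth; apply that to each pitch.
C#3 gives A#3
G3 gives E4
E4 gives C#5
B3 gives G#4
F#3 gives D#4
A4 gives F#5
D4 gives B4
C#5 gives A#5

A#3 E4 C#5 G#4 D#4 F#5 B4 A#5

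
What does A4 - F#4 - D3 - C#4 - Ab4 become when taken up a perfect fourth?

D5 B4 G3 F#4 Db5

A4 gives D5
F#4 gives B4
D3 gives G3
C#4 gives F#4
Ab4 gives Db5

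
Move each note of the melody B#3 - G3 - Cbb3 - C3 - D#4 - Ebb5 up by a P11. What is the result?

B#3: an eleventh up reaches E, and 17 semitones makes it E#5.
A perfect eleventh up from G3 gives C5.
A perfect eleventh up from Cbb3 gives Fbb4.
A perfect eleventh up from C3 gives F4.
A perfect eleventh up from D#4 gives G#5.
Ebb5: an eleventh up reaches A, and 17 semitones makes it Abb6.

E#5 C5 Fbb4 F4 G#5 Abb6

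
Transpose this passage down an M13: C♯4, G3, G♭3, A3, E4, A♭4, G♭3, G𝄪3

E2 Bb1 Bbb1 C2 G2 Cb3 Bbb1 B#1

C#4 becomes E2
G3 becomes Bb1
Gb3 becomes Bbb1
A3 becomes C2
E4 becomes G2
Ab4 becomes Cb3
Gb3 becomes Bbb1
G##3 becomes B#1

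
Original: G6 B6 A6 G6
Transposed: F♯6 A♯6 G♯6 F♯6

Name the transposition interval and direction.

From G6 to F#6 is 2 letter names — a second of some quality.
F#6 to G6 is 1 semitone, which makes it a minor second; the second version is lower, so the direction is down.
Checking another pair — G6 → F#6 — gives the same interval.

down a minor second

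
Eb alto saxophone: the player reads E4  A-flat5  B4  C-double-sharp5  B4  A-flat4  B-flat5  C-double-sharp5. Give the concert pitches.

G3 Cb5 D4 E#4 D4 Cb4 Db5 E#4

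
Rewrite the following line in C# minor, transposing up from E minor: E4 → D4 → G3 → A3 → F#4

C#5 B4 E4 F#4 D#5

From E up to C# is a major sixth; apply that to each pitch.
E4 gives C#5
D4 gives B4
G3 gives E4
A3 gives F#4
F#4 gives D#5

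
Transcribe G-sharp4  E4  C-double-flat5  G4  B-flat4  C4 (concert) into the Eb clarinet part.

E#4 C#4 Abb4 E4 G4 A3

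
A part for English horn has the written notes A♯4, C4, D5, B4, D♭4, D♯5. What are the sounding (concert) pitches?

Written C4 on the English horn sounds as F3, a perfect fifth lower; apply that shift to every note.
A#4 becomes D#4
C4 becomes F3
D5 becomes G4
B4 becomes E4
Db4 becomes Gb3
D#5 becomes G#4

D#4 F3 G4 E4 Gb3 G#4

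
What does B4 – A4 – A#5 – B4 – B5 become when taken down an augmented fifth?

B4: a fifth down reaches E, and 8 semitones makes it Eb4.
An augmented fifth down from A4 gives Db4.
An augmented fifth down from A#5 gives D5.
B4 down an augmented fifth is Eb4.
B5 down an augmented fifth is Eb5.

Eb4 Db4 D5 Eb4 Eb5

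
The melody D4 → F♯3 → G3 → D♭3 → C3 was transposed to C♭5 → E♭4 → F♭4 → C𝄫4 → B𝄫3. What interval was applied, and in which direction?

up a diminished seventh

Take the first pair: D4 → Cb5. D to C spans 7 letter names, so the interval is some kind of seventh.
D4 to Cb5 is 9 semitones, which makes it a diminished seventh; the second version is higher, so the direction is up.
Checking another pair — C3 → Bbb3 — gives the same interval.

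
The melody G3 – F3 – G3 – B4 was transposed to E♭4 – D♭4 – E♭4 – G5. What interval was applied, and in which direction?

From G3 to Eb4 is 6 letter names — a sixth of some quality.
G3 to Eb4 is 8 semitones, which makes it a minor sixth; the second version is higher, so the direction is up.
Checking another pair — B4 → G5 — gives the same interval.

up a minor sixth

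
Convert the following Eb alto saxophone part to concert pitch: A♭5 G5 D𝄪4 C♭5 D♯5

Cb5 Bb4 F##3 Ebb4 F#4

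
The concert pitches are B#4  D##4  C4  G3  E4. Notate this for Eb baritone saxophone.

G##6 B##5 A5 E5 C#6

The Eb baritone saxophone sounds a major thirteenth below written, so the written part must be a major thirteenth above concert — transpose each note up.
B#4 gives G##6
D##4 gives B##5
C4 gives A5
G3 gives E5
E4 gives C#6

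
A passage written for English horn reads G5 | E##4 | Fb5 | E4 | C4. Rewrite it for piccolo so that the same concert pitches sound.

First find concert pitch: the English horn sounds a perfect fifth below written, so G5 E##4 Fb5 E4 C4 sounds C5 A##3 Bbb4 A3 F3.
Then write for piccolo: it sounds a perfect octave above written, so the part must be a perfect octave below concert.
C5 → C4
A##3 → A##2
Bbb4 → Bbb3
A3 → A2
F3 → F2

C4 A##2 Bbb3 A2 F2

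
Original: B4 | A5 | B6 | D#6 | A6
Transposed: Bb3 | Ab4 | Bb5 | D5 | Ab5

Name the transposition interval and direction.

down an augmented octave

Take the first pair: B4 → Bb3. B to B spans 8 letter names, so the interval is some kind of octave.
Bb3 to B4 is 13 semitones, which makes it an augmented octave; the second version is lower, so the direction is down.
Checking another pair — A6 → Ab5 — gives the same interval.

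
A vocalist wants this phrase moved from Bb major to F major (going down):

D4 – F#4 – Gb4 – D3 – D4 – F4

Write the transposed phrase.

A3 C#4 Db4 A2 A3 C4

From Bb down to F is a perfect fourth; apply that to each pitch.
D4 becomes A3
F#4 becomes C#4
Gb4 becomes Db4
D3 becomes A2
D4 becomes A3
F4 becomes C4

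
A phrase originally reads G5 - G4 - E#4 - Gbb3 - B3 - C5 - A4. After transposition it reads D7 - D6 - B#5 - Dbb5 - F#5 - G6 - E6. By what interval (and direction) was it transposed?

up a perfect twelfth

Take the first pair: G5 → D7. G to D spans 12 letter names, so the interval is some kind of twelfth.
G5 to D7 is 19 semitones, which makes it a perfect twelfth; the second version is higher, so the direction is up.
Checking another pair — A4 → E6 — gives the same interval.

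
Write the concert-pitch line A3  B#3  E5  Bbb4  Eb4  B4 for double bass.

A4 B#4 E6 Bbb5 Eb5 B5

Written C4 sounds as C3 on the double bass, so concert pitches are written a perfect octave up.
A3 becomes A4
B#3 becomes B#4
E5 becomes E6
Bbb4 becomes Bbb5
Eb4 becomes Eb5
B4 becomes B5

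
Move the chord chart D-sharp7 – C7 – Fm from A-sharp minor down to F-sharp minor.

A-sharp minor down to F-sharp minor is a major third; each chord root moves by that interval while the quality stays the same.
D-sharp7: root D-sharp down a major third → B, giving B7.
C7: root C down a major third → Ab, giving Ab7.
Fm: root F down a major third → Db, giving Dbm.

B7 Ab7 Dbm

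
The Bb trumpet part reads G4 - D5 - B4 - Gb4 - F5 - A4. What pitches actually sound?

F4 C5 A4 Fb4 Eb5 G4

Written C4 on the Bb trumpet sounds as Bb3, a major second lower; apply that shift to every note.
G4 gives F4
D5 gives C5
B4 gives A4
Gb4 gives Fb4
F5 gives Eb5
A4 gives G4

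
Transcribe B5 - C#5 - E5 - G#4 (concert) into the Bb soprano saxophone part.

Written C4 sounds as Bb3 on the Bb soprano saxophone, so concert pitches are written a major second up.
B5 gives C#6
C#5 gives D#5
E5 gives F#5
G#4 gives A#4

C#6 D#5 F#5 A#4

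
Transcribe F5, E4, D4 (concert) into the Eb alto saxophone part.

Written C4 sounds as Eb3 on the Eb alto saxophone, so concert pitches are written a major sixth up.
F5 becomes D6
E4 becomes C#5
D4 becomes B4

D6 C#5 B4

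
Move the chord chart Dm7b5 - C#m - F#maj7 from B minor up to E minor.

B minor up to E minor is a perfect fourth; each chord root moves by that interval while the quality stays the same.
Dm7b5: root D up a perfect fourth → G, giving Gm7b5.
C#m: root C# up a perfect fourth → F#, giving F#m.
F#maj7: root F# up a perfect fourth → B, giving Bmaj7.

Gm7b5 F#m Bmaj7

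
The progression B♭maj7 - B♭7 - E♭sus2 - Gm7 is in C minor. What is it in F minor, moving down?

C minor down to F minor is a perfect fifth; each chord root moves by that interval while the quality stays the same.
B♭maj7: root B♭ down a perfect fifth → Eb, giving Ebmaj7.
B♭7: root B♭ down a perfect fifth → Eb, giving Eb7.
E♭sus2: root E♭ down a perfect fifth → Ab, giving Absus2.
Gm7: root G down a perfect fifth → C, giving Cm7.

Ebmaj7 Eb7 Absus2 Cm7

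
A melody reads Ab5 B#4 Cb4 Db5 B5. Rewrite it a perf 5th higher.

Eb6 F##5 Gb4 Ab5 F#6

Ab5 to Eb6
B#4 to F##5
Cb4 to Gb4
Db5 to Ab5
B5 to F#6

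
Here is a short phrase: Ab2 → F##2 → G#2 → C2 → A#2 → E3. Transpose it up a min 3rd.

Cb3 A#2 B2 Eb2 C#3 G3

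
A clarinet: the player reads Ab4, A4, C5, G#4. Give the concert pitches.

The A clarinet sounds a minor third below written, so transpose each written note down a minor third.
Ab4 to F4
A4 to F#4
C5 to A4
G#4 to E#4

F4 F#4 A4 E#4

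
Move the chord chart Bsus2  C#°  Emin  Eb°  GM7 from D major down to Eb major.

D major down to Eb major is a major seventh; each chord root moves by that interval while the quality stays the same.
Bsus2: root B down a major seventh → C, giving Csus2.
C#°: root C# down a major seventh → D, giving D°.
Emin: root E down a major seventh → F, giving Fmin.
Eb°: root Eb down a major seventh → Fb, giving Fb°.
GM7: root G down a major seventh → Ab, giving AbM7.

Csus2 D° Fmin Fb° AbM7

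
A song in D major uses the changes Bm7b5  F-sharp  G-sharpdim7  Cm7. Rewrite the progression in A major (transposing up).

D major up to A major is a perfect fifth; each chord root moves by that interval while the quality stays the same.
Bm7b5: root B up a perfect fifth → F#, giving F#m7b5.
F-sharp: root F-sharp up a perfect fifth → C#, giving C#.
G-sharpdim7: root G-sharp up a perfect fifth → D#, giving D#dim7.
Cm7: root C up a perfect fifth → G, giving Gm7.

F#m7b5 C# D#dim7 Gm7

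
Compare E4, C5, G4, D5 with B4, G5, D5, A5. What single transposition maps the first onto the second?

up a perfect fifth

Take the first pair: E4 → B4. E to B spans 5 letter names, so the interval is some kind of fifth.
E4 to B4 is 7 semitones, which makes it a perfect fifth; the second version is higher, so the direction is up.
Checking another pair — D5 → A5 — gives the same interval.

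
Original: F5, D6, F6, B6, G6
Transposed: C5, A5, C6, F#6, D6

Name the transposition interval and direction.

down a perfect fourth

From F5 to C5 is 4 letter names — a fourth of some quality.
C5 to F5 is 5 semitones, which makes it a perfect fourth; the second version is lower, so the direction is down.
Checking another pair — G6 → D6 — gives the same interval.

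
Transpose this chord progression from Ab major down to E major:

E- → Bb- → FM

B#- F#- C#M

Ab major down to E major is a diminished fourth; each chord root moves by that interval while the quality stays the same.
E-: root E down a diminished fourth → B#, giving B#-.
Bb-: root Bb down a diminished fourth → F#, giving F#-.
FM: root F down a diminished fourth → C#, giving C#M.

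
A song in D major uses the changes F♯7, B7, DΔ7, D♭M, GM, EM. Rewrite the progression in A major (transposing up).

C#7 F#7 AΔ7 AbM DM BM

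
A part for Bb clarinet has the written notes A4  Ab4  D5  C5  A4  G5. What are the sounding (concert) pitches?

Written C4 on the Bb clarinet sounds as Bb3, a major second lower; apply that shift to every note.
A4 gives G4
Ab4 gives Gb4
D5 gives C5
C5 gives Bb4
A4 gives G4
G5 gives F5

G4 Gb4 C5 Bb4 G4 F5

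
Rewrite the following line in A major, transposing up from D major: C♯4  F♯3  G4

G#4 C#4 D5

From D up to A is a perfect fifth; apply that to each pitch.
C#4 becomes G#4
F#3 becomes C#4
G4 becomes D5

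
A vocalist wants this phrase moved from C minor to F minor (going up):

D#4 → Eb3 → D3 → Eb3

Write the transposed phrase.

From C up to F is a perfect fourth; apply that to each pitch.
D#4 gives G#4
Eb3 gives Ab3
D3 gives G3
Eb3 gives Ab3

G#4 Ab3 G3 Ab3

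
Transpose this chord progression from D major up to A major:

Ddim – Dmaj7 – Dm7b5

Adim Amaj7 Am7b5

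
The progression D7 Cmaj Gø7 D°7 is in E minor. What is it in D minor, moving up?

C7 Bbmaj Fø7 C°7

E minor up to D minor is a minor seventh; each chord root moves by that interval while the quality stays the same.
D7: root D up a minor seventh → C, giving C7.
Cmaj: root C up a minor seventh → Bb, giving Bbmaj.
Gø7: root G up a minor seventh → F, giving Fø7.
D°7: root D up a minor seventh → C, giving C°7.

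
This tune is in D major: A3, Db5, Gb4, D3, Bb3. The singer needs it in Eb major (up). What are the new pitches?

D major to Eb major up is a minor second, so every note moves up by that interval.
A3 -> Bb3
Db5 -> Ebb5
Gb4 -> Abb4
D3 -> Eb3
Bb3 -> Cb4

Bb3 Ebb5 Abb4 Eb3 Cb4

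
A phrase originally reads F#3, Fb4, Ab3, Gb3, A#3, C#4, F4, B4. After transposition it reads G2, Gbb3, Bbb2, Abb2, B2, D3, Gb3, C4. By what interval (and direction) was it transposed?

down a major seventh

From F#3 to G2 is 7 letter names — a seventh of some quality.
G2 to F#3 is 11 semitones, which makes it a major seventh; the second version is lower, so the direction is down.
Checking another pair — B4 → C4 — gives the same interval.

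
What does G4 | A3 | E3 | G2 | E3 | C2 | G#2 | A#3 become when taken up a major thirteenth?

E6 F#5 C#5 E4 C#5 A3 E#4 F##5

G4 gives E6
A3 gives F#5
E3 gives C#5
G2 gives E4
E3 gives C#5
C2 gives A3
G#2 gives E#4
A#3 gives F##5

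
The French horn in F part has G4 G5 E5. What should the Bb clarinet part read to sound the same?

First find concert pitch: the French horn in F sounds a perfect fifth below written, so G4 G5 E5 sounds C4 C5 A4.
Then write for Bb clarinet: it sounds a major second below written, so the part must be a major second above concert.
C4 → D4
C5 → D5
A4 → B4

D4 D5 B4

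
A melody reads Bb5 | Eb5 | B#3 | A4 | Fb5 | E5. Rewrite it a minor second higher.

Bb5 becomes Cb6
Eb5 becomes Fb5
B#3 becomes C#4
A4 becomes Bb4
Fb5 becomes Gbb5
E5 becomes F5

Cb6 Fb5 C#4 Bb4 Gbb5 F5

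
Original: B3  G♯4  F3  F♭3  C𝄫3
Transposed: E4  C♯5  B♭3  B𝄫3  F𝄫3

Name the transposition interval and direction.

up a perfect fourth

Take the first pair: B3 → E4. B to E spans 4 letter names, so the interval is some kind of fourth.
B3 to E4 is 5 semitones, which makes it a perfect fourth; the second version is higher, so the direction is up.
Checking another pair — Cbb3 → Fbb3 — gives the same interval.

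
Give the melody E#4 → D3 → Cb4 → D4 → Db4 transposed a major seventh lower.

F#3 Eb2 Dbb3 Eb3 Ebb3

E#4: a seventh down reaches F, and 11 semitones makes it F#3.
D3 down a major seventh is Eb2.
Cb4: a seventh down reaches D, and 11 semitones makes it Dbb3.
D4 down a major seventh is Eb3.
Db4 down a major seventh is Ebb3.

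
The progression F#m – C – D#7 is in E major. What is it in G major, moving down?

Am Eb F#7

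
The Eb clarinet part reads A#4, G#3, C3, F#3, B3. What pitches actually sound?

Written C4 on the Eb clarinet sounds as Eb4, a minor third higher; apply that shift to every note.
A#4 becomes C#5
G#3 becomes B3
C3 becomes Eb3
F#3 becomes A3
B3 becomes D4

C#5 B3 Eb3 A3 D4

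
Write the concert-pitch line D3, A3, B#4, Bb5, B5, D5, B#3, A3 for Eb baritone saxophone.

Written C4 sounds as Eb2 on the Eb baritone saxophone, so concert pitches are written a major thirteenth up.
D3 -> B4
A3 -> F#5
B#4 -> G##6
Bb5 -> G7
B5 -> G#7
D5 -> B6
B#3 -> G##5
A3 -> F#5

B4 F#5 G##6 G7 G#7 B6 G##5 F#5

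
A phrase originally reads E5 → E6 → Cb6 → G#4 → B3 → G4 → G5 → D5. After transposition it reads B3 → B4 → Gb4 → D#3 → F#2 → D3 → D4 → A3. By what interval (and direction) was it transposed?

down a perfect eleventh

From E5 to B3 is 11 letter names — an eleventh of some quality.
B3 to E5 is 17 semitones, which makes it a perfect eleventh; the second version is lower, so the direction is down.
Checking another pair — D5 → A3 — gives the same interval.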